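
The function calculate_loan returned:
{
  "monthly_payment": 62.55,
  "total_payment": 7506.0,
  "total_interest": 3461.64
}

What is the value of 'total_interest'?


3461.64


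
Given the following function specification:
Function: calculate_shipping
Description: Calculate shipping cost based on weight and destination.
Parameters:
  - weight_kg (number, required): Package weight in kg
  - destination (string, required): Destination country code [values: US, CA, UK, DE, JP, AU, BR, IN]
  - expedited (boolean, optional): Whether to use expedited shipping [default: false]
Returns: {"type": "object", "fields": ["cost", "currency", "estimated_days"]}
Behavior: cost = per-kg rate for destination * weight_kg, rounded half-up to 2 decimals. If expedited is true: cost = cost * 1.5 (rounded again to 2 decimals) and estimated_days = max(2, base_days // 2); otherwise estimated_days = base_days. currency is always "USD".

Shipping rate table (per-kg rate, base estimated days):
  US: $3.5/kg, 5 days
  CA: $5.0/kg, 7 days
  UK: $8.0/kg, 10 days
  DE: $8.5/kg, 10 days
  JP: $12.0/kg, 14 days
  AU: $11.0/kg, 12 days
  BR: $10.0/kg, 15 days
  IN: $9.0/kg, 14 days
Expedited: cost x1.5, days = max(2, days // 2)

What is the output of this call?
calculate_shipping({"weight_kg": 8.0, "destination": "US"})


Defaults applied: expedited=false
Rate for US: $3.5/kg, base 5 days
cost = 3.5 * 8.0 = 28 -> 28.00
expedited not set/false: estimated_days = 5
Output:
{"cost": 28.0, "currency": "USD", "estimated_days": 5}


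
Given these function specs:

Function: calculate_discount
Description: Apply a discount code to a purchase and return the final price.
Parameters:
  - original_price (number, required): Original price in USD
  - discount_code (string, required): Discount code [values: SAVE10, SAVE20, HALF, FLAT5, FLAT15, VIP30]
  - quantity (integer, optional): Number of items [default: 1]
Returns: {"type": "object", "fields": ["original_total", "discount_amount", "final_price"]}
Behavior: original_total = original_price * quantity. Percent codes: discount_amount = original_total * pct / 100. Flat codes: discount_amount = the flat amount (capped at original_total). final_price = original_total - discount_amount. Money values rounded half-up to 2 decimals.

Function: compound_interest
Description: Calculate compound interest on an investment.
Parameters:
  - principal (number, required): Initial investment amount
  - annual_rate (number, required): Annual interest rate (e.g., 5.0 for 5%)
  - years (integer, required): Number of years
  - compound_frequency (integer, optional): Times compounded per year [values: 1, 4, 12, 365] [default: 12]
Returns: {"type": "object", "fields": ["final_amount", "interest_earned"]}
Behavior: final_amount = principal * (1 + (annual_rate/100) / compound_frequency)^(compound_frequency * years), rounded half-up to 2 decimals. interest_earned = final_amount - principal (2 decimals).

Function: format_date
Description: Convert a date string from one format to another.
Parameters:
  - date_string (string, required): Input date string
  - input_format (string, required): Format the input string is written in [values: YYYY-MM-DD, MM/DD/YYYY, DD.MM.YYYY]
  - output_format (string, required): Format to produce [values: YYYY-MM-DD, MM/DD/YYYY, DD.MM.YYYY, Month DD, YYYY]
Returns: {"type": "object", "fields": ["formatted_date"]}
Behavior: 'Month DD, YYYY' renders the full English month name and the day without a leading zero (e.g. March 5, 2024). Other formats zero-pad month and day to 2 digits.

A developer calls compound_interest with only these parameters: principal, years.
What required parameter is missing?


Required parameters: principal, annual_rate, years
Provided: principal, years
Missing: annual_rate
annual_rate


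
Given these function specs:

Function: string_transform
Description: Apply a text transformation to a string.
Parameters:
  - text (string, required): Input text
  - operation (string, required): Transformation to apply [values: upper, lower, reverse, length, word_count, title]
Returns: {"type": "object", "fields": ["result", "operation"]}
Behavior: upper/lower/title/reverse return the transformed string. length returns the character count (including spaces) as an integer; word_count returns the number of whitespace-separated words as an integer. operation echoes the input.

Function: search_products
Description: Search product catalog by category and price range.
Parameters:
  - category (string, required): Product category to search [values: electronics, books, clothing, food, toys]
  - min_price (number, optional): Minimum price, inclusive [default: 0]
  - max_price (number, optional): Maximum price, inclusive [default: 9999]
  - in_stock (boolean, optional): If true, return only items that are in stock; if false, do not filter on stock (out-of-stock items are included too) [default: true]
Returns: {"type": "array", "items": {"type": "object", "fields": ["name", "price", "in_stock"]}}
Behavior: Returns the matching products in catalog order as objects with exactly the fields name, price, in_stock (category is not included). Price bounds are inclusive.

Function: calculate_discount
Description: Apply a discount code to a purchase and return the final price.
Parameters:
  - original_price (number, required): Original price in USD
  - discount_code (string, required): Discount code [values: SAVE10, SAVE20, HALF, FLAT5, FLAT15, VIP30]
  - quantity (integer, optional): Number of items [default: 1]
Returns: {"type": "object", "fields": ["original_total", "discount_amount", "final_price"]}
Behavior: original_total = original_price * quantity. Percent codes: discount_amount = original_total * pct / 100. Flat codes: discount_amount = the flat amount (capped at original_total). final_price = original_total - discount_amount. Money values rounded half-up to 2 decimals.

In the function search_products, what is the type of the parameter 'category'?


The search_products spec declares:
  - category (string, required): Product category to search [values: electronics, books, clothing, food, toys]
Type:
string


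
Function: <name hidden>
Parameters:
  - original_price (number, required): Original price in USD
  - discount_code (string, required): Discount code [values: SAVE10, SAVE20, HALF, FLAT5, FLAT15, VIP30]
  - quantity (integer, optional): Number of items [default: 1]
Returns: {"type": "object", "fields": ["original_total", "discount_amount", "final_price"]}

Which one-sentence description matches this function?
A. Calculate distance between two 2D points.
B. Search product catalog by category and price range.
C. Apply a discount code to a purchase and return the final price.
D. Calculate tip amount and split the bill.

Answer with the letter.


Parameters original_price, discount_code, quantity and return ["original_total", "discount_amount", "final_price"] fit: Apply a discount code to a purchase and return the final price.
C


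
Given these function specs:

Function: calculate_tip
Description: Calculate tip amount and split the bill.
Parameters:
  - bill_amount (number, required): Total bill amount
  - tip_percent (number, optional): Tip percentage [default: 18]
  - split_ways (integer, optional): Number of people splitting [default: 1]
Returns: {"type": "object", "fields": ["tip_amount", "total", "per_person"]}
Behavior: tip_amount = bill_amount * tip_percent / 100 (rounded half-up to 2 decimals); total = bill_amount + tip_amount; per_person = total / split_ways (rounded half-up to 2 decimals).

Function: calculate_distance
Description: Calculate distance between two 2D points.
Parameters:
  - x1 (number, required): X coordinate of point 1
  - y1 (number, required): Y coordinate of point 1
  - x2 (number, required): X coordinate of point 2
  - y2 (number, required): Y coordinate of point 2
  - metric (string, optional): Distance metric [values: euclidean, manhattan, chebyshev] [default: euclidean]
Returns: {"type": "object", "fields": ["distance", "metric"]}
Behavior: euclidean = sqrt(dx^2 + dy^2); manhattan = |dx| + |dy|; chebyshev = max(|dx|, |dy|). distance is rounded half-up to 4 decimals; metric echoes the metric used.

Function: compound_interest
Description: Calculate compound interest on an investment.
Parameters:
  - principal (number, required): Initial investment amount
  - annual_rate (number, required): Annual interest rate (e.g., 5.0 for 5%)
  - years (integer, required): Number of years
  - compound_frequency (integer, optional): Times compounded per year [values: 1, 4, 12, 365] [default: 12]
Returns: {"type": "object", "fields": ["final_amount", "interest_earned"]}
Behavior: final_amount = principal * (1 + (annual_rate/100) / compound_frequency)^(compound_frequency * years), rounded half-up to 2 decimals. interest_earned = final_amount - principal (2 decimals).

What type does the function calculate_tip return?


The calculate_tip spec declares Returns: {"type": "object", "fields": ["tip_amount", "total", "per_person"]}
Type:
object


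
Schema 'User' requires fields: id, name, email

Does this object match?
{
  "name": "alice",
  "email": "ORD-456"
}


Checking required fields...
Missing: id
Invalid - missing required field 'id'


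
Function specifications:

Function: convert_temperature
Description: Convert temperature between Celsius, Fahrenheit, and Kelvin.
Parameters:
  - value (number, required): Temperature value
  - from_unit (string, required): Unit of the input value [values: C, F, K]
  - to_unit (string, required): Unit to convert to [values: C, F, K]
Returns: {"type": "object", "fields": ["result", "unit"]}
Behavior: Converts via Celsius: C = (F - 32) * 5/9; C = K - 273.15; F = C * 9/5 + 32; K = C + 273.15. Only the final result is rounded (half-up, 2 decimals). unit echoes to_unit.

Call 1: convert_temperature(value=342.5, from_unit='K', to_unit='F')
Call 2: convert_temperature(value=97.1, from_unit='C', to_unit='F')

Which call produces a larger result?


Call 1:
  To C: 342.5 - 273.15 = 69.35
  To F: 69.35 * 9/5 + 32 = 156.83
  Round to 2 decimals: 156.83
  -> 156.83 F
Call 2:
  Input already in C: 97.1
  To F: 97.1 * 9/5 + 32 = 206.78
  Round to 2 decimals: 206.78
  -> 206.78 F
Call 2 (206.78 F)


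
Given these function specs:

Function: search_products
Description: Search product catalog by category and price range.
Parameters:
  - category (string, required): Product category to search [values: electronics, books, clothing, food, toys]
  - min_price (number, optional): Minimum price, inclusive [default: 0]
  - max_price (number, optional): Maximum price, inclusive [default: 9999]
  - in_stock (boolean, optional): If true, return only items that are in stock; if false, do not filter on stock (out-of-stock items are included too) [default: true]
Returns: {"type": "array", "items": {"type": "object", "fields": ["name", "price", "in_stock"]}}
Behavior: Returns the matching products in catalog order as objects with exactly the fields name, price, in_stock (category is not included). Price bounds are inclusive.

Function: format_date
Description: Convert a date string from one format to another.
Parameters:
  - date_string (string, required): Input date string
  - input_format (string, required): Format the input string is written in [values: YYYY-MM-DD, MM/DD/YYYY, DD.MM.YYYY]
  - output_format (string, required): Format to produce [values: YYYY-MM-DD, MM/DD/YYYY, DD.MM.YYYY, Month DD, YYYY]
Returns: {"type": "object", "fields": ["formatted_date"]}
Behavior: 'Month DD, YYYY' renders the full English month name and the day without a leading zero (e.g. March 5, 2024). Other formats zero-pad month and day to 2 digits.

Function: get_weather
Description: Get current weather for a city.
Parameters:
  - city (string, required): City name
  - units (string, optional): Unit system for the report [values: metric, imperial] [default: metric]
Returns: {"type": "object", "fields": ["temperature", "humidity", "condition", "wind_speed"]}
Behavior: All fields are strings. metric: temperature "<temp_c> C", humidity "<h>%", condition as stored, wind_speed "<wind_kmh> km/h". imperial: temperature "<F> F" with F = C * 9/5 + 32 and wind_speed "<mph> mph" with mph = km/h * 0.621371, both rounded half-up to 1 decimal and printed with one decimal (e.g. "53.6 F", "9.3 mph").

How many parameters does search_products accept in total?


Parameters of search_products: category (required), min_price (optional), max_price (optional), in_stock (optional)
Total:
4


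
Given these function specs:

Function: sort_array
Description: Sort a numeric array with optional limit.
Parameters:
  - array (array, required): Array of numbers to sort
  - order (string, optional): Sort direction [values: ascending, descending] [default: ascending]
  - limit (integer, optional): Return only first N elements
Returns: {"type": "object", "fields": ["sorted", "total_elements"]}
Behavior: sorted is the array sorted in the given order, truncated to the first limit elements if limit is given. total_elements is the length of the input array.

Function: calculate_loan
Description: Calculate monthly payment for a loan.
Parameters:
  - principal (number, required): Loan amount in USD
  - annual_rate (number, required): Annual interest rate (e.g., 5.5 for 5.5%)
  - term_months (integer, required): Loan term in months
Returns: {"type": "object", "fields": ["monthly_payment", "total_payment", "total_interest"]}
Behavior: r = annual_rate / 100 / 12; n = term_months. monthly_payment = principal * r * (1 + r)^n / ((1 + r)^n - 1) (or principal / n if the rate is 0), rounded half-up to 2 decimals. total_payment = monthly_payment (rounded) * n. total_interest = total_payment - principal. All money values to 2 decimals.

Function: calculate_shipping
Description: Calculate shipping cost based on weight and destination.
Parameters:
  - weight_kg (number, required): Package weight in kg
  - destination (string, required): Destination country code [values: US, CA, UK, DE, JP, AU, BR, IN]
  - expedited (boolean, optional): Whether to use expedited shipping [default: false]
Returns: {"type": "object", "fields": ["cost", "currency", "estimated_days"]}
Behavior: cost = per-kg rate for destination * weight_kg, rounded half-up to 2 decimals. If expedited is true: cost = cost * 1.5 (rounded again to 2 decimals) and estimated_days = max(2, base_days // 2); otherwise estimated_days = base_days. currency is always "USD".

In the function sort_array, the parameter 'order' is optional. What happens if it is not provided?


The sort_array spec declares:
  - order (string, optional): Sort direction [values: ascending, descending] [default: ascending]
It defaults to ascending


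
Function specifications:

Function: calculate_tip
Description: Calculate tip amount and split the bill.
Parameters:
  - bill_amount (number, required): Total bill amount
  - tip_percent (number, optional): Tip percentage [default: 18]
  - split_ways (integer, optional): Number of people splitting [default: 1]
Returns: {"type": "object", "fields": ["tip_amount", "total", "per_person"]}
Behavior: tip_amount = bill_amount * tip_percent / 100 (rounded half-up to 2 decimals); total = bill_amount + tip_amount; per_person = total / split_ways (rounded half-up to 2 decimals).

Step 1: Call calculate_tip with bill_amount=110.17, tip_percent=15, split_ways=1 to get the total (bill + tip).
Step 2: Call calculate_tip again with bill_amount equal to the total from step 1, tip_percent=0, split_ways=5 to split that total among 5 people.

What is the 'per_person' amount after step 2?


Step 1: calculate_tip(bill_amount=110.17, tip_percent=15, split_ways=1)
  tip_amount = 110.17 * 15/100 = 16.5255 -> 16.53
  total = 110.17 + 16.53 = 126.70
  per_person = 126.70 / 1 = 126.7 -> 126.70
  -> total = 126.70
Step 2: calculate_tip(bill_amount=126.7, tip_percent=0, split_ways=5)
  tip_amount = 126.7 * 0/100 = 0 -> 0.00
  total = 126.7 + 0.00 = 126.70
  per_person = 126.70 / 5 = 25.34 -> 25.34
  -> per_person = 25.34
$25.34


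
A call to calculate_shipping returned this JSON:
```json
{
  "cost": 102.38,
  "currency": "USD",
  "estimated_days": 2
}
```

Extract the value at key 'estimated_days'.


2


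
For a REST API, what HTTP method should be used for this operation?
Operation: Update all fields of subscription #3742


GET = read, POST = create, PUT = update/replace, DELETE = remove
This operation is an update/replace.
PUT


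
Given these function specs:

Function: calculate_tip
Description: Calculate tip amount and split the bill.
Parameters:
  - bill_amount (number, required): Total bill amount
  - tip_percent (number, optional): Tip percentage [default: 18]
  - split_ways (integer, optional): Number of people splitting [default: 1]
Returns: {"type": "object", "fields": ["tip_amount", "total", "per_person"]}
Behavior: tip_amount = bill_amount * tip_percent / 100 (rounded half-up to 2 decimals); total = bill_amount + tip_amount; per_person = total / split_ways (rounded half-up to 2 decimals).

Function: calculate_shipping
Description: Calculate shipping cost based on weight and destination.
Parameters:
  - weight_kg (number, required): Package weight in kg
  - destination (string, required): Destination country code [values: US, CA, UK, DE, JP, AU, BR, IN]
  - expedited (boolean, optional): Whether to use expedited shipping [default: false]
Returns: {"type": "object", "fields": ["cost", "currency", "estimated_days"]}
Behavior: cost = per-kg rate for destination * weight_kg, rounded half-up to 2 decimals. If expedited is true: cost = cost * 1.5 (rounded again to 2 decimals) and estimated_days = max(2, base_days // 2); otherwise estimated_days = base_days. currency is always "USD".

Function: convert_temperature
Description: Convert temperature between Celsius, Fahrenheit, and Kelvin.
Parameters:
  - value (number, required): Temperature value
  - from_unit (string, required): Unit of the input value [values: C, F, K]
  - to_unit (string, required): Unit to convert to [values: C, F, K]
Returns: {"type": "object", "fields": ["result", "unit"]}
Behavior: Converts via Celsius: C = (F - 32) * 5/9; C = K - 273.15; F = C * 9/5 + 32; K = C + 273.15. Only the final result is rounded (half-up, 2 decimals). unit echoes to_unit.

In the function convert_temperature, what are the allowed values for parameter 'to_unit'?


The convert_temperature spec declares:
  - to_unit (string, required): Unit to convert to [values: C, F, K]
Allowed values:
C, F, K


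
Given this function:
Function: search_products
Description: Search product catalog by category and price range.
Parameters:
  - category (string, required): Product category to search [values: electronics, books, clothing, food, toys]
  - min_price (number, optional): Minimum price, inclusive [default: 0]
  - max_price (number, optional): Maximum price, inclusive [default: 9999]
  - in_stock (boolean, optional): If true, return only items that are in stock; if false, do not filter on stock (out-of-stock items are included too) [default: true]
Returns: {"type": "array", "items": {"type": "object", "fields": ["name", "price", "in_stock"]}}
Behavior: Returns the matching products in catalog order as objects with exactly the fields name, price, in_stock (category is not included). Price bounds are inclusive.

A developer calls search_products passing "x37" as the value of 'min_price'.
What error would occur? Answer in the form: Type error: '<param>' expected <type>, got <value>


Spec: 'min_price' is declared as number; "x37" is a string.
Type error: 'min_price' expected number, got "x37"


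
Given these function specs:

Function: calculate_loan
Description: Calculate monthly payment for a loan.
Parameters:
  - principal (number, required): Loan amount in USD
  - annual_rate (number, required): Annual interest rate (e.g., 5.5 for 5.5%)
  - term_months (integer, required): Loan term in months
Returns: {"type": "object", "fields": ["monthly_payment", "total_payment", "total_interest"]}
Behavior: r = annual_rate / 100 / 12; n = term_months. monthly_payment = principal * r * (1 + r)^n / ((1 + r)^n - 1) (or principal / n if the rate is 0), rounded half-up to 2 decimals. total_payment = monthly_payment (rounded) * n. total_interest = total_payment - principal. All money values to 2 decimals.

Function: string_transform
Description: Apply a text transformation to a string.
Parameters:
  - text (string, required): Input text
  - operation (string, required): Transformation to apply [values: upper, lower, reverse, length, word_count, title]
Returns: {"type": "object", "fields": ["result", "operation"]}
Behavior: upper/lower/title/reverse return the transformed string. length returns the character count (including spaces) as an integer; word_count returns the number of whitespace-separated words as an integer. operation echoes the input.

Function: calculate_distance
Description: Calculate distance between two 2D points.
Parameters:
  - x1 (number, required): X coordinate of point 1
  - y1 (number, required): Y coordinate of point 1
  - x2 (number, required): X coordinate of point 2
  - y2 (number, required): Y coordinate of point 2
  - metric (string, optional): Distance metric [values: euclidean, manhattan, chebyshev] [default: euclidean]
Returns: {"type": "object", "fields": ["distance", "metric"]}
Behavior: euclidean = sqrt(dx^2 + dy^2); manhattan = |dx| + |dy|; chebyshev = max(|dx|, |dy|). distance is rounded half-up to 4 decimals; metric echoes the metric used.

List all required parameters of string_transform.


Parameters of string_transform and their required/optional flag:
  text: required
  operation: required
operation, text


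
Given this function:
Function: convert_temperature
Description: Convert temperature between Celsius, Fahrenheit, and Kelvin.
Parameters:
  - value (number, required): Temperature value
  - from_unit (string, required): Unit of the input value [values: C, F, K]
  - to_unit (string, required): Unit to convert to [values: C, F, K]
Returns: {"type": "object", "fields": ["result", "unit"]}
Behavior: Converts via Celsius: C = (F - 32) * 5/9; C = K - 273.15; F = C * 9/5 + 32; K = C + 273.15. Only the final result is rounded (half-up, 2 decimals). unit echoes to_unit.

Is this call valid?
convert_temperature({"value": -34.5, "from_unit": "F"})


Checking required parameters...
Missing required parameter: to_unit
Invalid - missing required parameter 'to_unit'


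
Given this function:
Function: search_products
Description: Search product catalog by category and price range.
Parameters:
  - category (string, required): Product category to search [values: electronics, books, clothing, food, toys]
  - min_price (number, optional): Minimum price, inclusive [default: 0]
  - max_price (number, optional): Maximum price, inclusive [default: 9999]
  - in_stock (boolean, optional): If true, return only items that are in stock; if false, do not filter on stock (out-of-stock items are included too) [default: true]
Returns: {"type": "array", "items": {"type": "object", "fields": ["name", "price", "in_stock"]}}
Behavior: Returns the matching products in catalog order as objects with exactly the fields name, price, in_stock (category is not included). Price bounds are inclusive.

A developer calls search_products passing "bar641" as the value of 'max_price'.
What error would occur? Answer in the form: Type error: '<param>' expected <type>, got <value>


Spec: 'max_price' is declared as number; "bar641" is a string.
Type error: 'max_price' expected number, got "bar641"


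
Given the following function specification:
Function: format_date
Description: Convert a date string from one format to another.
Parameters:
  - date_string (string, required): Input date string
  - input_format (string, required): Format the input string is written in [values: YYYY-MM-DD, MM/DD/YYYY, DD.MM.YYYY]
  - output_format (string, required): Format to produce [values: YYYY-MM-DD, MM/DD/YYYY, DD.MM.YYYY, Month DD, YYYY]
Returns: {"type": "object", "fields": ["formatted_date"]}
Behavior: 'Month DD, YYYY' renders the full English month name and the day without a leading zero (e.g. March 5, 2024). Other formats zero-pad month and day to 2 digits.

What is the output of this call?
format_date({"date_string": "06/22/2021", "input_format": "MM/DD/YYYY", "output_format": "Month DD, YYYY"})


Parse '06/22/2021' as MM/DD/YYYY: year=2021, month=6, day=22
Month 6 = June
Render as Month DD, YYYY: June 22, 2021
Output:
{"formatted_date": "June 22, 2021"}


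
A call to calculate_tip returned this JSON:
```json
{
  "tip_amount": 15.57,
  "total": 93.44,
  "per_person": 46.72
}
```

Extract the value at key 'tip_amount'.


15.57


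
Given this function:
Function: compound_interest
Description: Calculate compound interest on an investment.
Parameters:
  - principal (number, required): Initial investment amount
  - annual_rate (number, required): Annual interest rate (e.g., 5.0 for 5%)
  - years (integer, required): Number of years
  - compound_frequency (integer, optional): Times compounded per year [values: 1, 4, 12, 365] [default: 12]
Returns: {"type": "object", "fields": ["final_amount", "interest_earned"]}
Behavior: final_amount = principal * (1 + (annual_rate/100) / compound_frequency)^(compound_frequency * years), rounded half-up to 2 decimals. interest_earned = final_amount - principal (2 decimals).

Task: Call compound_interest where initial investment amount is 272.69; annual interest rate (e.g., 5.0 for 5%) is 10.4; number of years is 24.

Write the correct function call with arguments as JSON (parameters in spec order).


Mapping each described value to its parameter name:
  'Initial investment amount' -> principal = 272.69
  'Annual interest rate (e.g., 5.0 for 5%)' -> annual_rate = 10.4
  'Number of years' -> years = 24
compound_interest({"principal": 272.69, "annual_rate": 10.4, "years": 24})


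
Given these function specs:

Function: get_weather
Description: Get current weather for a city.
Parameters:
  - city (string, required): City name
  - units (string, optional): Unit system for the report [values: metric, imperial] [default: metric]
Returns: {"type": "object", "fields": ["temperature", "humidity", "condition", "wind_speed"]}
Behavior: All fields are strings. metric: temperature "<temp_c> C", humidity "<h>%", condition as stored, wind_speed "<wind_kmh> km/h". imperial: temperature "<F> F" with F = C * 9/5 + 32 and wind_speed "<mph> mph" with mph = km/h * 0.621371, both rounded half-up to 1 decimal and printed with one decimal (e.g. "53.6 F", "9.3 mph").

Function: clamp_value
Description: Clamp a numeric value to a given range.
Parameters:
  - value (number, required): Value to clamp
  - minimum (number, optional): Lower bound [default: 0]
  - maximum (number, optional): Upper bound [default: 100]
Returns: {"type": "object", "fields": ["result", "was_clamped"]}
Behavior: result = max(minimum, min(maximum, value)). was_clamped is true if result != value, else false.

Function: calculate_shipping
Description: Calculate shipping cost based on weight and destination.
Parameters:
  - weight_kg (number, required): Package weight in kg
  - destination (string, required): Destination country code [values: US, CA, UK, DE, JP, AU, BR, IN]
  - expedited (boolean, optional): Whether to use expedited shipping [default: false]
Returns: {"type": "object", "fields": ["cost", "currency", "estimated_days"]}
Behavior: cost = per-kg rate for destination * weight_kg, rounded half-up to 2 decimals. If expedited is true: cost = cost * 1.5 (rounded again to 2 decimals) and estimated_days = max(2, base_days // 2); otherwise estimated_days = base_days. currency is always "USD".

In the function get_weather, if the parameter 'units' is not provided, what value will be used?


The get_weather spec declares:
  - units (string, optional): Unit system for the report [values: metric, imperial] [default: metric]
Default:
metric


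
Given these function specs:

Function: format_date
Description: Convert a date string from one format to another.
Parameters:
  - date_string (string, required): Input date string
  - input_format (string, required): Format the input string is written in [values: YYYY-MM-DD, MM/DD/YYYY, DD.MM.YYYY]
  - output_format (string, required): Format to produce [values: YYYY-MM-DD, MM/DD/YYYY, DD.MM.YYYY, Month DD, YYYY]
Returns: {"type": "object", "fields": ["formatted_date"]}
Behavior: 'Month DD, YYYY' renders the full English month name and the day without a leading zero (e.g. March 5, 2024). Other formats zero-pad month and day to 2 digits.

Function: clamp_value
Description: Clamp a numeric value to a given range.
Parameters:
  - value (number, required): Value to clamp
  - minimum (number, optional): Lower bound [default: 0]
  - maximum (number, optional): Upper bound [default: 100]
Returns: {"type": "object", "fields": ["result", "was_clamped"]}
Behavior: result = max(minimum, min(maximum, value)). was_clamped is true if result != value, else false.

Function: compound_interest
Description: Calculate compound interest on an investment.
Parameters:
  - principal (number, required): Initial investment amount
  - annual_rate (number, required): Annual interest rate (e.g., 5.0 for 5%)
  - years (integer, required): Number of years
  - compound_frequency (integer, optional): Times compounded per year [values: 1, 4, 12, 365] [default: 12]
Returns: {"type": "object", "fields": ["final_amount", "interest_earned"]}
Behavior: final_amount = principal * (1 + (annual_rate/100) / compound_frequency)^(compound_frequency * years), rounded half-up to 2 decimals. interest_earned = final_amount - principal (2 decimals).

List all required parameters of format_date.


Parameters of format_date and their required/optional flag:
  date_string: required
  input_format: required
  output_format: required
date_string, input_format, output_format


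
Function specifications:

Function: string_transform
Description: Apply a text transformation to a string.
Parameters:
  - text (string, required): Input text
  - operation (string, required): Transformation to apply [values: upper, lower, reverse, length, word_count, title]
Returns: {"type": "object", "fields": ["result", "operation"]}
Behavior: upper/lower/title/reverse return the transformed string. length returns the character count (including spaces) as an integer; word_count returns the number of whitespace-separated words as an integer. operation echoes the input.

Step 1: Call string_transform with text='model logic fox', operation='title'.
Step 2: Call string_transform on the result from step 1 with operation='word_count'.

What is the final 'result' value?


Step 1: string_transform(text='model logic fox', operation='title')
  -> result = 'Model Logic Fox'
Step 2: string_transform(text='Model Logic Fox', operation='word_count')
  words: Model, Logic, Fox -> 3
  -> result = 3
3


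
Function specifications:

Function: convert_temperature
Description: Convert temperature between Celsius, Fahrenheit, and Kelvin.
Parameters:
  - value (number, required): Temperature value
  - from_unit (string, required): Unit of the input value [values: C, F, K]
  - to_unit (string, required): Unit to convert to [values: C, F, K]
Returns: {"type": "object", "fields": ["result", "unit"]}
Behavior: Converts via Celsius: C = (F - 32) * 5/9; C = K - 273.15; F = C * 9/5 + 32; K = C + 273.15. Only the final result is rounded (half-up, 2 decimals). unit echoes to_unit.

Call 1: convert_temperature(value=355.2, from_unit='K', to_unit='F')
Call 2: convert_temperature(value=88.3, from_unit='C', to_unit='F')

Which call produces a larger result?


Call 1:
  To C: 355.2 - 273.15 = 82.05
  To F: 82.05 * 9/5 + 32 = 179.69
  Round to 2 decimals: 179.69
  -> 179.69 F
Call 2:
  Input already in C: 88.3
  To F: 88.3 * 9/5 + 32 = 190.94
  Round to 2 decimals: 190.94
  -> 190.94 F
Call 2 (190.94 F)


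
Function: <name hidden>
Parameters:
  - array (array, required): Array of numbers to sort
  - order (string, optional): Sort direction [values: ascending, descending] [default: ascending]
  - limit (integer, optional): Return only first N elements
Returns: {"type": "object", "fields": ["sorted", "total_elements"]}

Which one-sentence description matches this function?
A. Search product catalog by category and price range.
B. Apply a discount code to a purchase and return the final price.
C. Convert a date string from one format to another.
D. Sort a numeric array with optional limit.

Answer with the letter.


Parameters array, order, limit and return ["sorted", "total_elements"] fit: Sort a numeric array with optional limit.
D


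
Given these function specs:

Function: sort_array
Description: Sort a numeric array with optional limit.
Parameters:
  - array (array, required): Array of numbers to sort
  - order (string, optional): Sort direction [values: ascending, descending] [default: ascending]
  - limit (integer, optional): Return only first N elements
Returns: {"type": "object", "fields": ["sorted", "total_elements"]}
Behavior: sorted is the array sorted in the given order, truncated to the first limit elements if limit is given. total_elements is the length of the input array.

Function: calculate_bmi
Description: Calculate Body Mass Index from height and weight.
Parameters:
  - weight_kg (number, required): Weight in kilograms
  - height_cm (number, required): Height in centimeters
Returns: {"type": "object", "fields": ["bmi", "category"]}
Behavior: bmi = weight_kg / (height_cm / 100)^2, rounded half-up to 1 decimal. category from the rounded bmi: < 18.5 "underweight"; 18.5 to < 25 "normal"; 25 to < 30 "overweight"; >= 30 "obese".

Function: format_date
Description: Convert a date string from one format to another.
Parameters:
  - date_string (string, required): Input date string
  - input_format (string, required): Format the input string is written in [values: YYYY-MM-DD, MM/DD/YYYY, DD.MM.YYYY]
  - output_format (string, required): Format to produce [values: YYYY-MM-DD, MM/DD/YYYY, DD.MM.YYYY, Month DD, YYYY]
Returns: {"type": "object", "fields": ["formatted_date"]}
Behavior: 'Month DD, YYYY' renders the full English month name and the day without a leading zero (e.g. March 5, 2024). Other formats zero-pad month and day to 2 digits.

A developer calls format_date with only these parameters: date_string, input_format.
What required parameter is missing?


Required parameters: date_string, input_format, output_format
Provided: date_string, input_format
Missing: output_format
output_format


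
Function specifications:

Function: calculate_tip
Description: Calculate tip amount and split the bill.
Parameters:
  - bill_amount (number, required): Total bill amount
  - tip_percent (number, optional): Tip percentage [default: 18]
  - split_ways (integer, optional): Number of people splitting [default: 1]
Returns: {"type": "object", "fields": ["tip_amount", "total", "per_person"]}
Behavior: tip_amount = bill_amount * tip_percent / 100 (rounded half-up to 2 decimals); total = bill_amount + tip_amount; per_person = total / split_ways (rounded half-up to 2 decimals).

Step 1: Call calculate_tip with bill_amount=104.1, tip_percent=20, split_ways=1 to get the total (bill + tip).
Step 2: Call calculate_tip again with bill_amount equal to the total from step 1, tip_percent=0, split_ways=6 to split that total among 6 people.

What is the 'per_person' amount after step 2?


Step 1: calculate_tip(bill_amount=104.1, tip_percent=20, split_ways=1)
  tip_amount = 104.1 * 20/100 = 20.82 -> 20.82
  total = 104.1 + 20.82 = 124.92
  per_person = 124.92 / 1 = 124.92 -> 124.92
  -> total = 124.92
Step 2: calculate_tip(bill_amount=124.92, tip_percent=0, split_ways=6)
  tip_amount = 124.92 * 0/100 = 0 -> 0.00
  total = 124.92 + 0.00 = 124.92
  per_person = 124.92 / 6 = 20.82 -> 20.82
  -> per_person = 20.82
$20.82


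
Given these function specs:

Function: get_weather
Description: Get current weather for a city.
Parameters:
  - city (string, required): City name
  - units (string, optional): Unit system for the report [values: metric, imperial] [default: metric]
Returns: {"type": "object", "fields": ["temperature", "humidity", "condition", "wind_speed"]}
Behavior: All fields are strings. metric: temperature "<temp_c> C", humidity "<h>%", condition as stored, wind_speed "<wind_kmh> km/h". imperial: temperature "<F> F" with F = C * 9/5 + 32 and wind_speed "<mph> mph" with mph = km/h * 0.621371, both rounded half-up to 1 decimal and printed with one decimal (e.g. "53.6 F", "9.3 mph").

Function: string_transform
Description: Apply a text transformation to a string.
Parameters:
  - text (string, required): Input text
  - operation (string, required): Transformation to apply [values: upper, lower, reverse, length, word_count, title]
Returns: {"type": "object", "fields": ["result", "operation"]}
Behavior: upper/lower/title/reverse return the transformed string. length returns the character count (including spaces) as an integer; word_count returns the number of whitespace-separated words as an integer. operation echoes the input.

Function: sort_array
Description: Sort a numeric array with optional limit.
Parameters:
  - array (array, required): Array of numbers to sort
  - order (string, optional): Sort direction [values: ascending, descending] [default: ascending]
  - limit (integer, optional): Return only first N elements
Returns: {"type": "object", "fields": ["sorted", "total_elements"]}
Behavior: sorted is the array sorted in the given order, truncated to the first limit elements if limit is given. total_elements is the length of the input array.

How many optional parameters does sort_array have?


Parameters of sort_array: array (required), order (optional), limit (optional)
Optional count:
2


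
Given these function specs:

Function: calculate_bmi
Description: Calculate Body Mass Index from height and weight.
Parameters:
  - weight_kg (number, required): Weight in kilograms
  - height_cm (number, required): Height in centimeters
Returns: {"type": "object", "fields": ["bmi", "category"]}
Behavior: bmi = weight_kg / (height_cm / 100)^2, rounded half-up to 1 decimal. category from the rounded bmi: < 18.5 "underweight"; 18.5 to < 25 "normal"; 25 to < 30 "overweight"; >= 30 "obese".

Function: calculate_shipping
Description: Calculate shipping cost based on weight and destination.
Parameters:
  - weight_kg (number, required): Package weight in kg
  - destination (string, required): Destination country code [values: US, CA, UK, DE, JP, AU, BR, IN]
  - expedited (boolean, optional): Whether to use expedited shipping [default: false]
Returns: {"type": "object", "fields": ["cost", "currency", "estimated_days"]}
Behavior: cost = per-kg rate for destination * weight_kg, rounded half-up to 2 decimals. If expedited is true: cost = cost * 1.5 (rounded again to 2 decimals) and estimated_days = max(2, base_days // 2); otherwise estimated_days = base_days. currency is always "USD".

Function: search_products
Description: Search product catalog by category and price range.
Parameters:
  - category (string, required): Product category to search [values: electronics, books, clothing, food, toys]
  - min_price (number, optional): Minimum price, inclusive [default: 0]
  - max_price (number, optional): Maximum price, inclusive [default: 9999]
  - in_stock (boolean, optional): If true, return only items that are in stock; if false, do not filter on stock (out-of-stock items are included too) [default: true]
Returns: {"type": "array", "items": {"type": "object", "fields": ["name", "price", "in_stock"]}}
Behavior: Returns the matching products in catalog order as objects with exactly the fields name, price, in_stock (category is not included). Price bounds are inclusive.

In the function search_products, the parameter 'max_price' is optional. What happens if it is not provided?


The search_products spec declares:
  - max_price (number, optional): Maximum price, inclusive [default: 9999]
It defaults to 9999


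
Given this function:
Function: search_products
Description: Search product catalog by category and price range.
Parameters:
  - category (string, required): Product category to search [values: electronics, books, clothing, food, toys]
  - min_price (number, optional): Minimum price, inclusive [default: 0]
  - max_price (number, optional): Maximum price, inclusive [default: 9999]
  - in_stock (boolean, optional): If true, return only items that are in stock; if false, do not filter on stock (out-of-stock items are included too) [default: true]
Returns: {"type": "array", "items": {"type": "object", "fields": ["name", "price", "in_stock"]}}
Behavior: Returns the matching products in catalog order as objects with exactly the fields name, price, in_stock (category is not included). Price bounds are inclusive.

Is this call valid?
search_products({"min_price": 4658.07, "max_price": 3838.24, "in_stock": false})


Checking required parameters...
Missing required parameter: category
Invalid - missing required parameter 'category'
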